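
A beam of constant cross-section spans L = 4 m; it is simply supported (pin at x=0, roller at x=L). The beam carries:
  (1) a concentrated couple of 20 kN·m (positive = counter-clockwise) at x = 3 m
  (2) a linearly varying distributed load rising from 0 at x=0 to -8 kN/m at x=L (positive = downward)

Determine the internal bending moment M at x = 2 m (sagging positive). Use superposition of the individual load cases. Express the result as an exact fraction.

M(2) = 2 kN·m

Load 1 — applied couple M₀=20 kN·m at a=3 m (b=L-a=1):
  M_1 = M₀x/L  [x≤a] = 20·2/4 = 10 kN·m
Load 2 — triangular load w₀=-8 kN/m (0→w₀ over full span):
  M_2 = w₀Lx/6 - w₀x³/(6L) = (-8)·4·2/6 - (-8)·2³/(6·4) = -8 kN·m
Superposition: M = Σ M_i = 2 kN·m ≈ 2.000000 kN·m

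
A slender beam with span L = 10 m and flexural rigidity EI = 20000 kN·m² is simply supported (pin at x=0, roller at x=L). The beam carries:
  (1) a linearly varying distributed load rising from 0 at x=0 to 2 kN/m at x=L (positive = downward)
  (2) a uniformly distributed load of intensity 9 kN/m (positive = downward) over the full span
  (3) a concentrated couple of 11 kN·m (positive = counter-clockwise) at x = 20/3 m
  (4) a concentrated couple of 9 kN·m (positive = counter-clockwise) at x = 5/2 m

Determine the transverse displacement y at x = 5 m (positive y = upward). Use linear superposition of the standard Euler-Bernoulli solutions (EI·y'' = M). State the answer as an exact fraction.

Load 1 — triangular load w₀=2 kN/m (0→w₀ over full span):
  y_1 = -w₀x(7L⁴-10L²x²+3x⁴)/(360LEI) = -2·5·(7·10⁴-10·10²·5²+3·5⁴)/(360·10·20000) = -5/768 m
Load 2 — uniform load w=9 kN/m over full span:
  y_2 = -wx(L³-2Lx²+x³)/(24EI) = -9·5·(10³-2·10·5²+5³)/(24·20000) = -15/256 m
Load 3 — applied couple M₀=11 kN·m at a=20/3 m (b=L-a=10/3):
  y_3 = (M₀x³/(6L)+C₁x)/EI  [x≤a] with C₁=M₀(3b²-L²)/(6L)=-110/9 = (11·5³/(6·10)+(-110/9)·5)/20000 = -11/5760 m
Load 4 — applied couple M₀=9 kN·m at a=5/2 m (b=L-a=15/2):
  y_4 = (M₀x³/(6L)-M₀(x-a)²/2+C₁x)/EI  [x>a] with C₁=M₀(3b²-L²)/(6L)=165/16 = (9·5³/(6·10)-9·(5-(5/2))²/2+(165/16)·5)/20000 = 27/12800 m
Superposition: y = Σ y_i = -7477/115200 m ≈ -0.064905 m

y(5) = -7477/115200 m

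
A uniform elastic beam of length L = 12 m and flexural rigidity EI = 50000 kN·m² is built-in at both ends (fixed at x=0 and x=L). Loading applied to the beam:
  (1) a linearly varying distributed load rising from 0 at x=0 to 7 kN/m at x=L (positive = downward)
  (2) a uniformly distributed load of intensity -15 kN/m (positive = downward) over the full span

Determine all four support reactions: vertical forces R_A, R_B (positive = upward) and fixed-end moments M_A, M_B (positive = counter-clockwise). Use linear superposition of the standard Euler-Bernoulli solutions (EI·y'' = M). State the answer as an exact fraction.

R_A = -387/5 kN, M_A = -732/5 kN·m, R_B = -303/5 kN, M_B = 648/5 kN·m

Load 1 — triangular load w₀=7 kN/m (0→w₀ over full span):
  R_A = 3w₀L/20 = 3·7·12/20 = 63/5 kN
  M_A = w₀L²/30 = 7·12²/30 = 168/5 kN·m
  R_B = 7w₀L/20 = 7·7·12/20 = 147/5 kN
  M_B = -w₀L²/20 = -7·12²/20 = -252/5 kN·m
Load 2 — uniform load w=-15 kN/m over full span:
  R_A = wL/2 = (-15)·12/2 = -90 kN
  M_A = wL²/12 = (-15)·12²/12 = -180 kN·m
  R_B = wL/2 = (-15)·12/2 = -90 kN
  M_B = -wL²/12 = -(-15)·12²/12 = 180 kN·m
Superposition: R_A = -387/5 kN, M_A = -732/5 kN·m, R_B = -303/5 kN, M_B = 648/5 kN·m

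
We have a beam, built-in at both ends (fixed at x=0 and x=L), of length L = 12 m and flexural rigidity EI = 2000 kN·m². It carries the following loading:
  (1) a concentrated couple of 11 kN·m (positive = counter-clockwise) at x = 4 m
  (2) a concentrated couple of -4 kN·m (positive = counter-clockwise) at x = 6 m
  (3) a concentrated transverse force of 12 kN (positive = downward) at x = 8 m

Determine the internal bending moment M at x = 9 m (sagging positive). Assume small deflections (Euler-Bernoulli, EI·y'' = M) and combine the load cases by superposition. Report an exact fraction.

Load 1 — applied couple M₀=11 kN·m at a=4 m (b=L-a=8):
  M_1 = R_Ax - M_A - M₀  [x>a] with R_A=11/9, M_A=0 = (11/9)·9 - 0 - 11 = 0 kN·m
Load 2 — applied couple M₀=-4 kN·m at a=6 m (b=L-a=6):
  M_2 = R_Ax - M_A - M₀  [x>a] with R_A=-1/2, M_A=-1 = (-1/2)·9 - (-1) - (-4) = 1/2 kN·m
Load 3 — point force P=12 kN at a=8 m (b=L-a=4):
  M_3 = Pa²(a+3b)(L-x)/L³ - Pa²b/L²  [x>a] = 12·8²·(8+3·4)·(12-9)/12³ - 12·8²·4/12² = 16/3 kN·m
Superposition: M = Σ M_i = 35/6 kN·m ≈ 5.833333 kN·m

M(9) = 35/6 kN·m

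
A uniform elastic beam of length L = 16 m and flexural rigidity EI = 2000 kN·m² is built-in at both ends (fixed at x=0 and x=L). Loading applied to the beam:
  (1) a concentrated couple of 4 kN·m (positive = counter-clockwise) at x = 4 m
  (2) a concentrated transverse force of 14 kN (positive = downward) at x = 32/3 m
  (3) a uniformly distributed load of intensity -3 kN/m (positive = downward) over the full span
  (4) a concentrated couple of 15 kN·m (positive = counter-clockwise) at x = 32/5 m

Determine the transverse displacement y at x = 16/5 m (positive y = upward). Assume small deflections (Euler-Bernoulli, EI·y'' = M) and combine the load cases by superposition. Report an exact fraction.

y(16/5) = 18746/253125 m

Load 1 — applied couple M₀=4 kN·m at a=4 m (b=L-a=12):
  y_1 = (R_Ax³/6 - M_Ax²/2)/EI  [x≤a] with R_A=9/32, M_A=-3/4 = ((9/32)·(16/5)³/6 - (-3/4)·(16/5)²/2)/2000 = 42/15625 m
Load 2 — point force P=14 kN at a=32/3 m (b=L-a=16/3):
  y_2 = -Pb²x²(3aL-(3a+b)x)/(6L³EI)  [x≤a] = -14·(16/3)²·(16/5)²·(3·(32/3)·16-(3·(32/3)+(16/3))·(16/5))/(6·16³·2000) = -41216/1265625 m
Load 3 — uniform load w=-3 kN/m over full span:
  y_3 = -wx²(L-x)²/(24EI) = -(-3)·(16/5)²·(16-(16/5))²/(24·2000) = 8192/78125 m
Load 4 — applied couple M₀=15 kN·m at a=32/5 m (b=L-a=48/5):
  y_4 = (R_Ax³/6 - M_Ax²/2)/EI  [x≤a] with R_A=27/20, M_A=9/5 = ((27/20)·(16/5)³/6 - (9/5)·(16/5)²/2)/2000 = -72/78125 m
Superposition: y = Σ y_i = 18746/253125 m ≈ 0.074058 m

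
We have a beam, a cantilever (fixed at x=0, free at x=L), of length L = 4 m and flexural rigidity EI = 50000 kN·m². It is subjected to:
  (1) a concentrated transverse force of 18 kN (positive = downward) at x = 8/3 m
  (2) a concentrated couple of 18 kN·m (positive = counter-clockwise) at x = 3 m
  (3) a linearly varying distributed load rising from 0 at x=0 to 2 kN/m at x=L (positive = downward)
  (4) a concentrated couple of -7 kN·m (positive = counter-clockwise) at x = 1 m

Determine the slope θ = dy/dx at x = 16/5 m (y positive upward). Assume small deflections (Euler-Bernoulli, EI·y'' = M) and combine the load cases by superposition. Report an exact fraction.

θ(16/5) = -61571/93750000 rad

Load 1 — point force P=18 kN at a=8/3 m (b=L-a=4/3):
  θ_1 = -Pa²/(2EI)  [x>a] = -18·(8/3)²/(2·50000) = -4/3125 rad
Load 2 — applied couple M₀=18 kN·m at a=3 m (b=L-a=1):
  θ_2 = M₀a/EI  [x>a] = 18·3/50000 = 27/25000 rad
Load 3 — triangular load w₀=2 kN/m (0→w₀ over full span):
  θ_3 = (w₀Lx²/4-w₀L²x/3-w₀x⁴/(24L))/EI = (2·4·(16/5)²/4-2·4²·(16/5)/3-2·(16/5)⁴/(24·4))/50000 = -1856/5859375 rad
Load 4 — applied couple M₀=-7 kN·m at a=1 m (b=L-a=3):
  θ_4 = M₀a/EI  [x>a] = (-7)·1/50000 = -7/50000 rad
Superposition: θ = Σ θ_i = -61571/93750000 rad ≈ -0.000657 rad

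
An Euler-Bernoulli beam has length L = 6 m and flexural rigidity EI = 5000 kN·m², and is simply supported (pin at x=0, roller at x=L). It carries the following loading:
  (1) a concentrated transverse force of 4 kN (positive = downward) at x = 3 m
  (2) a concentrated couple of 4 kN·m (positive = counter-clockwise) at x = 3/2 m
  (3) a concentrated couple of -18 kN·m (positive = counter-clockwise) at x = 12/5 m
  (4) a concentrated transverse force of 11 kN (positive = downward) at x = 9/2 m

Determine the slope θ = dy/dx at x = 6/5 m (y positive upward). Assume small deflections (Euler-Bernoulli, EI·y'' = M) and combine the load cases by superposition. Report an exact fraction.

Load 1 — point force P=4 kN at a=3 m (b=L-a=3):
  θ_1 = -Pb(L²-b²-3x²)/(6LEI)  [x≤a] = -4·3·(6²-3²-3·(6/5)²)/(6·6·5000) = -189/125000 rad
Load 2 — applied couple M₀=4 kN·m at a=3/2 m (b=L-a=9/2):
  θ_2 = (M₀x²/(2L)+C₁)/EI  [x≤a] with C₁=M₀(3b²-L²)/(6L)=11/4 = (4·(6/5)²/(2·6)+(11/4))/5000 = 323/500000 rad
Load 3 — applied couple M₀=-18 kN·m at a=12/5 m (b=L-a=18/5):
  θ_3 = (M₀x²/(2L)+C₁)/EI  [x≤a] with C₁=M₀(3b²-L²)/(6L)=-36/25 = ((-18)·(6/5)²/(2·6)+(-36/25))/5000 = -9/12500 rad
Load 4 — point force P=11 kN at a=9/2 m (b=L-a=3/2):
  θ_4 = -Pb(L²-b²-3x²)/(6LEI)  [x≤a] = -11·(3/2)·(6²-(3/2)²-3·(6/5)²)/(6·6·5000) = -10791/4000000 rad
Superposition: θ = Σ θ_i = -3427/800000 rad ≈ -0.004284 rad

θ(6/5) = -3427/800000 rad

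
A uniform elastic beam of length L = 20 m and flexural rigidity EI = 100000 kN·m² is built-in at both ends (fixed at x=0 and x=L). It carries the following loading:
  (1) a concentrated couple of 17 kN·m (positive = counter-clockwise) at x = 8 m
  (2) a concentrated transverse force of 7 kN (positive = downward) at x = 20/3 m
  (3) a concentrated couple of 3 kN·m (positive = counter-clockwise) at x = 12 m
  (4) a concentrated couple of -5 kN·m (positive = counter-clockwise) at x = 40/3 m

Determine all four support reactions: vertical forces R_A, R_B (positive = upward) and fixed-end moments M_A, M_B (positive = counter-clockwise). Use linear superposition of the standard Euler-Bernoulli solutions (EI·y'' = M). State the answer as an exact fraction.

R_A = 4247/675 kN, M_A = 596/27 kN·m, R_B = 478/675 kN, M_B = -617/135 kN·m

Load 1 — applied couple M₀=17 kN·m at a=8 m (b=L-a=12):
  R_A = 6M₀ab/L³ = 6·17·8·12/20³ = 153/125 kN
  M_A = M₀b(2a-b)/L² = 17·12·(2·8-12)/20² = 51/25 kN·m
  R_B = -6M₀ab/L³ = -6·17·8·12/20³ = -153/125 kN
  M_B = M₀a(2b-a)/L² = 17·8·(2·12-8)/20² = 136/25 kN·m
Load 2 — point force P=7 kN at a=20/3 m (b=L-a=40/3):
  R_A = Pb²(3a+b)/L³ = 7·(40/3)²·(3·(20/3)+(40/3))/20³ = 140/27 kN
  M_A = Pab²/L² = 7·(20/3)·(40/3)²/20² = 560/27 kN·m
  R_B = Pa²(a+3b)/L³ = 7·(20/3)²·((20/3)+3·(40/3))/20³ = 49/27 kN
  M_B = -Pa²b/L² = -7·(20/3)²·(40/3)/20² = -280/27 kN·m
Load 3 — applied couple M₀=3 kN·m at a=12 m (b=L-a=8):
  R_A = 6M₀ab/L³ = 6·3·12·8/20³ = 27/125 kN
  M_A = M₀b(2a-b)/L² = 3·8·(2·12-8)/20² = 24/25 kN·m
  R_B = -6M₀ab/L³ = -6·3·12·8/20³ = -27/125 kN
  M_B = M₀a(2b-a)/L² = 3·12·(2·8-12)/20² = 9/25 kN·m
Load 4 — applied couple M₀=-5 kN·m at a=40/3 m (b=L-a=20/3):
  R_A = 6M₀ab/L³ = 6·(-5)·(40/3)·(20/3)/20³ = -1/3 kN
  M_A = M₀b(2a-b)/L² = (-5)·(20/3)·(2·(40/3)-(20/3))/20² = -5/3 kN·m
  R_B = -6M₀ab/L³ = -6·(-5)·(40/3)·(20/3)/20³ = 1/3 kN
  M_B = M₀a(2b-a)/L² = (-5)·(40/3)·(2·(20/3)-(40/3))/20² = 0 kN·m
Superposition: R_A = 4247/675 kN, M_A = 596/27 kN·m, R_B = 478/675 kN, M_B = -617/135 kN·m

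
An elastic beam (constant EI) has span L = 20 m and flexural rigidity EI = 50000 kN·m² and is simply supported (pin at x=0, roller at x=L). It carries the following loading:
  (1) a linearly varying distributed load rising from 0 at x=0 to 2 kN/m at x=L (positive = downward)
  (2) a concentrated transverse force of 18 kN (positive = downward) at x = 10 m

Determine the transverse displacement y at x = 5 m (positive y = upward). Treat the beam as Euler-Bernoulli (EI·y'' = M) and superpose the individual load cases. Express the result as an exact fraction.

Load 1 — triangular load w₀=2 kN/m (0→w₀ over full span):
  y_1 = -w₀x(7L⁴-10L²x²+3x⁴)/(360LEI) = -2·5·(7·20⁴-10·20²·5²+3·5⁴)/(360·20·50000) = -109/3840 m
Load 2 — point force P=18 kN at a=10 m (b=L-a=10):
  y_2 = -Pbx(L²-b²-x²)/(6LEI)  [x≤a] = -18·10·5·(20²-10²-5²)/(6·20·50000) = -33/800 m
Superposition: y = Σ y_i = -1337/19200 m ≈ -0.069635 m

y(5) = -1337/19200 m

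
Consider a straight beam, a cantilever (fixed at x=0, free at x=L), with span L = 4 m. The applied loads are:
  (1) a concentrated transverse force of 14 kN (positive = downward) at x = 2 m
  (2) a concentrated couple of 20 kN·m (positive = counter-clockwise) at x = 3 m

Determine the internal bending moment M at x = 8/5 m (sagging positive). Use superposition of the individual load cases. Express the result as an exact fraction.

M(8/5) = 72/5 kN·m

Load 1 — point force P=14 kN at a=2 m (b=L-a=2):
  M_1 = -P(a-x)  [x≤a] = -14·(2-(8/5)) = -28/5 kN·m
Load 2 — applied couple M₀=20 kN·m at a=3 m (b=L-a=1):
  M_2 = M₀  [x≤a] = 20 = 20 kN·m
Superposition: M = Σ M_i = 72/5 kN·m ≈ 14.400000 kN·m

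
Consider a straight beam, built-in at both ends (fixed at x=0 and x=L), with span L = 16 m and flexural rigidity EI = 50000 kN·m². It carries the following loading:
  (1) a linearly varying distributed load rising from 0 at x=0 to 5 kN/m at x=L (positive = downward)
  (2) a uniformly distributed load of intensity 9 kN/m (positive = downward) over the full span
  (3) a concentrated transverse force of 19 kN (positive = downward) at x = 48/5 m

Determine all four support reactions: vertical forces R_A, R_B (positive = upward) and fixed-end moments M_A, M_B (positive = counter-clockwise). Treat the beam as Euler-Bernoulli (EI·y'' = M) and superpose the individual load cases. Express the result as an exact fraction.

R_A = 11336/125 kN, M_A = 98944/375 kN·m, R_B = 14039/125 kN, M_B = -37472/125 kN·m

Load 1 — triangular load w₀=5 kN/m (0→w₀ over full span):
  R_A = 3w₀L/20 = 3·5·16/20 = 12 kN
  M_A = w₀L²/30 = 5·16²/30 = 128/3 kN·m
  R_B = 7w₀L/20 = 7·5·16/20 = 28 kN
  M_B = -w₀L²/20 = -5·16²/20 = -64 kN·m
Load 2 — uniform load w=9 kN/m over full span:
  R_A = wL/2 = 9·16/2 = 72 kN
  M_A = wL²/12 = 9·16²/12 = 192 kN·m
  R_B = wL/2 = 9·16/2 = 72 kN
  M_B = -wL²/12 = -9·16²/12 = -192 kN·m
Load 3 — point force P=19 kN at a=48/5 m (b=L-a=32/5):
  R_A = Pb²(3a+b)/L³ = 19·(32/5)²·(3·(48/5)+(32/5))/16³ = 836/125 kN
  M_A = Pab²/L² = 19·(48/5)·(32/5)²/16² = 3648/125 kN·m
  R_B = Pa²(a+3b)/L³ = 19·(48/5)²·((48/5)+3·(32/5))/16³ = 1539/125 kN
  M_B = -Pa²b/L² = -19·(48/5)²·(32/5)/16² = -5472/125 kN·m
Superposition: R_A = 11336/125 kN, M_A = 98944/375 kN·m, R_B = 14039/125 kN, M_B = -37472/125 kN·m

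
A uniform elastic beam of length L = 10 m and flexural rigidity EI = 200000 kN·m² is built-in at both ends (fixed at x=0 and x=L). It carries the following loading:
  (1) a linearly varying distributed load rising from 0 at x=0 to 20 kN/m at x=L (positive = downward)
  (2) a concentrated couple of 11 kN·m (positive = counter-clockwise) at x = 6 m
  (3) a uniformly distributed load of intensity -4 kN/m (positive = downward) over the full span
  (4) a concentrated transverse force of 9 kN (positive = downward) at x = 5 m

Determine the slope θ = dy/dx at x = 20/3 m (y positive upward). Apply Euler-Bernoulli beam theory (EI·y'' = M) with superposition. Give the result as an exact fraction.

Load 1 — triangular load w₀=20 kN/m (0→w₀ over full span):
  θ_1 = -w₀(2x(L-x)(L-2x)(x+2L)+x²(L-x)²)/(120LEI) = -20·(2·(20/3)·(10-(20/3))·(10-2·(20/3))·((20/3)+2·10)+(20/3)²·(10-(20/3))²)/(120·10·200000) = 7/24300 rad
Load 2 — applied couple M₀=11 kN·m at a=6 m (b=L-a=4):
  θ_2 = (R_Ax²/2 - M_Ax - M₀(x-a))/EI  [x>a] with R_A=198/125, M_A=88/25 = ((198/125)·(20/3)²/2 - (88/25)·(20/3) - 11·((20/3)-6))/200000 = 11/500000 rad
Load 3 — uniform load w=-4 kN/m over full span:
  θ_3 = -wx(L-x)(L-2x)/(12EI) = -(-4)·(20/3)·(10-(20/3))·(10-2·(20/3))/(12·200000) = -1/8100 rad
Load 4 — point force P=9 kN at a=5 m (b=L-a=5):
  θ_4 = Pa²(L-x)(2bL-(3b+a)(L-x))/(2L³EI)  [x>a] = 9·5²·(10-(20/3))·(2·5·10-(3·5+5)·(10-(20/3)))/(2·10³·200000) = 1/16000 rad
Superposition: θ = Σ θ_i = 121067/486000000 rad ≈ 0.000249 rad

θ(20/3) = 121067/486000000 rad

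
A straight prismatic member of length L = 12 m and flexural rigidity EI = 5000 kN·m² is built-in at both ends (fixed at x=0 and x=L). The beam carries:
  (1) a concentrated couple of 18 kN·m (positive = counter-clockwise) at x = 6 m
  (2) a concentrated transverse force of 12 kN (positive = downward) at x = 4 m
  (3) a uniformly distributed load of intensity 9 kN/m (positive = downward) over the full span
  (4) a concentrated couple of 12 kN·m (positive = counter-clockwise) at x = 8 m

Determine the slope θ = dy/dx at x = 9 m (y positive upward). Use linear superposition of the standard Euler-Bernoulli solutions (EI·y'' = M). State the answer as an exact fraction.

Load 1 — applied couple M₀=18 kN·m at a=6 m (b=L-a=6):
  θ_1 = (R_Ax²/2 - M_Ax - M₀(x-a))/EI  [x>a] with R_A=9/4, M_A=9/2 = ((9/4)·9²/2 - (9/2)·9 - 18·(9-6))/5000 = -27/40000 rad
Load 2 — point force P=12 kN at a=4 m (b=L-a=8):
  θ_2 = Pa²(L-x)(2bL-(3b+a)(L-x))/(2L³EI)  [x>a] = 12·4²·(12-9)·(2·8·12-(3·8+4)·(12-9))/(2·12³·5000) = 9/2500 rad
Load 3 — uniform load w=9 kN/m over full span:
  θ_3 = -wx(L-x)(L-2x)/(12EI) = -9·9·(12-9)·(12-2·9)/(12·5000) = 243/10000 rad
Load 4 — applied couple M₀=12 kN·m at a=8 m (b=L-a=4):
  θ_4 = (R_Ax²/2 - M_Ax - M₀(x-a))/EI  [x>a] with R_A=4/3, M_A=4 = ((4/3)·9²/2 - 4·9 - 12·(9-8))/5000 = 3/2500 rad
Superposition: θ = Σ θ_i = 1137/40000 rad ≈ 0.028425 rad

θ(9) = 1137/40000 rad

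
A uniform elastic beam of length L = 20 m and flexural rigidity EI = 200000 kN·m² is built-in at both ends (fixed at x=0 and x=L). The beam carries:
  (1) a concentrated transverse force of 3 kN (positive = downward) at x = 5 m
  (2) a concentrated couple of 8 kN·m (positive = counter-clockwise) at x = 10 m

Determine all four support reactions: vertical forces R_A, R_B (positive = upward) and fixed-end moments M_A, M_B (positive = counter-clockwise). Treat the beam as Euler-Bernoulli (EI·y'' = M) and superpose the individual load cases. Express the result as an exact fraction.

Load 1 — point force P=3 kN at a=5 m (b=L-a=15):
  R_A = Pb²(3a+b)/L³ = 3·15²·(3·5+15)/20³ = 81/32 kN
  M_A = Pab²/L² = 3·5·15²/20² = 135/16 kN·m
  R_B = Pa²(a+3b)/L³ = 3·5²·(5+3·15)/20³ = 15/32 kN
  M_B = -Pa²b/L² = -3·5²·15/20² = -45/16 kN·m
Load 2 — applied couple M₀=8 kN·m at a=10 m (b=L-a=10):
  R_A = 6M₀ab/L³ = 6·8·10·10/20³ = 3/5 kN
  M_A = M₀b(2a-b)/L² = 8·10·(2·10-10)/20² = 2 kN·m
  R_B = -6M₀ab/L³ = -6·8·10·10/20³ = -3/5 kN
  M_B = M₀a(2b-a)/L² = 8·10·(2·10-10)/20² = 2 kN·m
Superposition: R_A = 501/160 kN, M_A = 167/16 kN·m, R_B = -21/160 kN, M_B = -13/16 kN·m

R_A = 501/160 kN, M_A = 167/16 kN·m, R_B = -21/160 kN, M_B = -13/16 kN·m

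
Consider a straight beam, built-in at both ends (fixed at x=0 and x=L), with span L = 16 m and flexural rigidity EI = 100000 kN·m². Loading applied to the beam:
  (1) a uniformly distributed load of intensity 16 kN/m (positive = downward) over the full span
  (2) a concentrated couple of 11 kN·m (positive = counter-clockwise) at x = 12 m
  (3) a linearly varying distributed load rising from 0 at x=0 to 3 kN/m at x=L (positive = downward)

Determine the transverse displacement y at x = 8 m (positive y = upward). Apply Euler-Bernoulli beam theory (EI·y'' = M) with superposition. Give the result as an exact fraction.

y(8) = -2273/75000 m

Load 1 — uniform load w=16 kN/m over full span:
  y_1 = -wx²(L-x)²/(24EI) = -16·8²·(16-8)²/(24·100000) = -256/9375 m
Load 2 — applied couple M₀=11 kN·m at a=12 m (b=L-a=4):
  y_2 = (R_Ax³/6 - M_Ax²/2)/EI  [x≤a] with R_A=99/128, M_A=55/16 = ((99/128)·8³/6 - (55/16)·8²/2)/100000 = -11/25000 m
Load 3 — triangular load w₀=3 kN/m (0→w₀ over full span):
  y_3 = -w₀x²(L-x)²(x+2L)/(120LEI) = -3·8²·(16-8)²·(8+2·16)/(120·16·100000) = -8/3125 m
Superposition: y = Σ y_i = -2273/75000 m ≈ -0.030307 m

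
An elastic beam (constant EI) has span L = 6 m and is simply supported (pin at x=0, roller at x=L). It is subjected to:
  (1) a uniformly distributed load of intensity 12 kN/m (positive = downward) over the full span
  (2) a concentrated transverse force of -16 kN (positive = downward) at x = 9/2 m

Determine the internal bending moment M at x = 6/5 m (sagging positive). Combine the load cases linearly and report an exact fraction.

M(6/5) = 744/25 kN·m

Load 1 — uniform load w=12 kN/m over full span:
  M_1 = wx(L-x)/2 = 12·(6/5)·(6-(6/5))/2 = 864/25 kN·m
Load 2 — point force P=-16 kN at a=9/2 m (b=L-a=3/2):
  M_2 = Pbx/L  [x≤a] = (-16)·(3/2)·(6/5)/6 = -24/5 kN·m
Superposition: M = Σ M_i = 744/25 kN·m ≈ 29.760000 kN·m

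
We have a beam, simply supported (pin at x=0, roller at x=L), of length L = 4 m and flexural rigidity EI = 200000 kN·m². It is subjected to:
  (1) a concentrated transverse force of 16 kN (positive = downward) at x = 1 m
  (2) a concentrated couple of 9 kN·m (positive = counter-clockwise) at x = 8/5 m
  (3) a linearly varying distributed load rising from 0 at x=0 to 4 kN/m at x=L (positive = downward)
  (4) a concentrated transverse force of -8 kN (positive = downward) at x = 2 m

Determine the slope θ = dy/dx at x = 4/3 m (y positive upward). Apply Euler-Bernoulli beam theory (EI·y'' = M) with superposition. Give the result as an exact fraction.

θ(4/3) = -7/37968750 rad

Load 1 — point force P=16 kN at a=1 m (b=L-a=3):
  θ_1 = -Pa(2L²-6Lx+3x²+a²)/(6LEI)  [x>a] = -16·1·(2·4²-6·4·(4/3)+3·(4/3)²+1²)/(6·4·200000) = -19/900000 rad
Load 2 — applied couple M₀=9 kN·m at a=8/5 m (b=L-a=12/5):
  θ_2 = (M₀x²/(2L)+C₁)/EI  [x≤a] with C₁=M₀(3b²-L²)/(6L)=12/25 = (9·(4/3)²/(2·4)+(12/25))/200000 = 31/2500000 rad
Load 3 — triangular load w₀=4 kN/m (0→w₀ over full span):
  θ_3 = -w₀(7L⁴-30L²x²+15x⁴)/(360LEI) = -4·(7·4⁴-30·4²·(4/3)²+15·(4/3)⁴)/(360·4·200000) = -52/3796875 rad
Load 4 — point force P=-8 kN at a=2 m (b=L-a=2):
  θ_4 = -Pb(L²-b²-3x²)/(6LEI)  [x≤a] = -(-8)·2·(4²-2²-3·(4/3)²)/(6·4·200000) = 1/45000 rad
Superposition: θ = Σ θ_i = -7/37968750 rad ≈ -0.000000 rad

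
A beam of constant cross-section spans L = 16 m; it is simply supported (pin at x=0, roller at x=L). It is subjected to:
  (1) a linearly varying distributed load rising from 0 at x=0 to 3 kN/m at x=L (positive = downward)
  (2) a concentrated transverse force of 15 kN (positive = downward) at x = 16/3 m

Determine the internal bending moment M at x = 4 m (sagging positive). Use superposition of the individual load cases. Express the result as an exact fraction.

Load 1 — triangular load w₀=3 kN/m (0→w₀ over full span):
  M_1 = w₀Lx/6 - w₀x³/(6L) = 3·16·4/6 - 3·4³/(6·16) = 30 kN·m
Load 2 — point force P=15 kN at a=16/3 m (b=L-a=32/3):
  M_2 = Pbx/L  [x≤a] = 15·(32/3)·4/16 = 40 kN·m
Superposition: M = Σ M_i = 70 kN·m ≈ 70.000000 kN·m

M(4) = 70 kN·m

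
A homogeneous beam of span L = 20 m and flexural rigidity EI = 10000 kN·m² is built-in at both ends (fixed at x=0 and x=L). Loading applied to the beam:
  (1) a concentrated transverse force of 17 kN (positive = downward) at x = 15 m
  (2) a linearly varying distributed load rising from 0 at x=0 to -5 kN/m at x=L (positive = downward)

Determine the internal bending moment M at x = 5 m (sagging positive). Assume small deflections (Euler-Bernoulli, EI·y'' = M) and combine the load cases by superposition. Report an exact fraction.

Load 1 — point force P=17 kN at a=15 m (b=L-a=5):
  M_1 = Pb²(3a+b)x/L³ - Pab²/L²  [x≤a] = 17·5²·(3·15+5)·5/20³ - 17·15·5²/20² = -85/32 kN·m
Load 2 — triangular load w₀=-5 kN/m (0→w₀ over full span):
  M_2 = 3w₀Lx/20 - w₀L²/30 - w₀x³/(6L) = 3·(-5)·20·5/20 - (-5)·20²/30 - (-5)·5³/(6·20) = -25/8 kN·m
Superposition: M = Σ M_i = -185/32 kN·m ≈ -5.781250 kN·m

M(5) = -185/32 kN·m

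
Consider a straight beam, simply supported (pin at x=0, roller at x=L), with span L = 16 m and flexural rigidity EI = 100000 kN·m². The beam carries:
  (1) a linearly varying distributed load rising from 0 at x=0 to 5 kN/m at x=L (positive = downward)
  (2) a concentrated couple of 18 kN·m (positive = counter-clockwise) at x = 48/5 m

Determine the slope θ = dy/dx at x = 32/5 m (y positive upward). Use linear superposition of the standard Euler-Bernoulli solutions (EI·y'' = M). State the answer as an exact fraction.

θ(32/5) = -10471/7031250 rad

Load 1 — triangular load w₀=5 kN/m (0→w₀ over full span):
  θ_1 = -w₀(7L⁴-30L²x²+15x⁴)/(360LEI) = -5·(7·16⁴-30·16²·(32/5)²+15·(32/5)⁴)/(360·16·100000) = -5168/3515625 rad
Load 2 — applied couple M₀=18 kN·m at a=48/5 m (b=L-a=32/5):
  θ_2 = (M₀x²/(2L)+C₁)/EI  [x≤a] with C₁=M₀(3b²-L²)/(6L)=-624/25 = (18·(32/5)²/(2·16)+(-624/25))/100000 = -3/156250 rad
Superposition: θ = Σ θ_i = -10471/7031250 rad ≈ -0.001489 rad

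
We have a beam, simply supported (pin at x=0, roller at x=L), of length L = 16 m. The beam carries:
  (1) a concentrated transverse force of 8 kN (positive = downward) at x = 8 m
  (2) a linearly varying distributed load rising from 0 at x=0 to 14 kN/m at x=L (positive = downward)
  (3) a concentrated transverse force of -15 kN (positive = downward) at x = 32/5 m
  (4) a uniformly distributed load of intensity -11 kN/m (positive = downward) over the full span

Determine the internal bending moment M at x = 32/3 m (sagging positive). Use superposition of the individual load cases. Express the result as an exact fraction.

Load 1 — point force P=8 kN at a=8 m (b=L-a=8):
  M_1 = Pa(L-x)/L  [x>a] = 8·8·(16-(32/3))/16 = 64/3 kN·m
Load 2 — triangular load w₀=14 kN/m (0→w₀ over full span):
  M_2 = w₀Lx/6 - w₀x³/(6L) = 14·16·(32/3)/6 - 14·(32/3)³/(6·16) = 17920/81 kN·m
Load 3 — point force P=-15 kN at a=32/5 m (b=L-a=48/5):
  M_3 = Pa(L-x)/L  [x>a] = (-15)·(32/5)·(16-(32/3))/16 = -32 kN·m
Load 4 — uniform load w=-11 kN/m over full span:
  M_4 = wx(L-x)/2 = (-11)·(32/3)·(16-(32/3))/2 = -2816/9 kN·m
Superposition: M = Σ M_i = -8288/81 kN·m ≈ -102.320988 kN·m

M(32/3) = -8288/81 kN·m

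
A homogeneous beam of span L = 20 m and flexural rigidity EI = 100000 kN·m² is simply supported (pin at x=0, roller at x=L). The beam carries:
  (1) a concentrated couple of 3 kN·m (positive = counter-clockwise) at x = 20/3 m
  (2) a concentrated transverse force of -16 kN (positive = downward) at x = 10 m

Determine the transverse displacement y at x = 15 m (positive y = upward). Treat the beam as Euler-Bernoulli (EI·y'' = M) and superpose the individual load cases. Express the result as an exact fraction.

Load 1 — applied couple M₀=3 kN·m at a=20/3 m (b=L-a=40/3):
  y_1 = (M₀x³/(6L)-M₀(x-a)²/2+C₁x)/EI  [x>a] with C₁=M₀(3b²-L²)/(6L)=10/3 = (3·15³/(6·20)-3·(15-(20/3))²/2+(10/3)·15)/100000 = 29/96000 m
Load 2 — point force P=-16 kN at a=10 m (b=L-a=10):
  y_2 = -Pa(L-x)(2Lx-a²-x²)/(6LEI)  [x>a] = -(-16)·10·(20-15)·(2·20·15-10²-15²)/(6·20·100000) = 11/600 m
Superposition: y = Σ y_i = 1789/96000 m ≈ 0.018635 m

y(15) = 1789/96000 m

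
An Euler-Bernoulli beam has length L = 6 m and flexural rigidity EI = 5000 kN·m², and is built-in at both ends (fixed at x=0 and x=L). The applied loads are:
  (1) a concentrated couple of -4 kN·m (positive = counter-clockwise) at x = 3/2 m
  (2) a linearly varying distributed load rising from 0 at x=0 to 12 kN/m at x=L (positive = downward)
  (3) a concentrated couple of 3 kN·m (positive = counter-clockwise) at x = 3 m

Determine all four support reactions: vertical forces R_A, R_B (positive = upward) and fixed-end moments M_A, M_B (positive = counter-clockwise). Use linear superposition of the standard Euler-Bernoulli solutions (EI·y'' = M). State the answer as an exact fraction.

Load 1 — applied couple M₀=-4 kN·m at a=3/2 m (b=L-a=9/2):
  R_A = 6M₀ab/L³ = 6·(-4)·(3/2)·(9/2)/6³ = -3/4 kN
  M_A = M₀b(2a-b)/L² = (-4)·(9/2)·(2·(3/2)-(9/2))/6² = 3/4 kN·m
  R_B = -6M₀ab/L³ = -6·(-4)·(3/2)·(9/2)/6³ = 3/4 kN
  M_B = M₀a(2b-a)/L² = (-4)·(3/2)·(2·(9/2)-(3/2))/6² = -5/4 kN·m
Load 2 — triangular load w₀=12 kN/m (0→w₀ over full span):
  R_A = 3w₀L/20 = 3·12·6/20 = 54/5 kN
  M_A = w₀L²/30 = 12·6²/30 = 72/5 kN·m
  R_B = 7w₀L/20 = 7·12·6/20 = 126/5 kN
  M_B = -w₀L²/20 = -12·6²/20 = -108/5 kN·m
Load 3 — applied couple M₀=3 kN·m at a=3 m (b=L-a=3):
  R_A = 6M₀ab/L³ = 6·3·3·3/6³ = 3/4 kN
  M_A = M₀b(2a-b)/L² = 3·3·(2·3-3)/6² = 3/4 kN·m
  R_B = -6M₀ab/L³ = -6·3·3·3/6³ = -3/4 kN
  M_B = M₀a(2b-a)/L² = 3·3·(2·3-3)/6² = 3/4 kN·m
Superposition: R_A = 54/5 kN, M_A = 159/10 kN·m, R_B = 126/5 kN, M_B = -221/10 kN·m

R_A = 54/5 kN, M_A = 159/10 kN·m, R_B = 126/5 kN, M_B = -221/10 kN·m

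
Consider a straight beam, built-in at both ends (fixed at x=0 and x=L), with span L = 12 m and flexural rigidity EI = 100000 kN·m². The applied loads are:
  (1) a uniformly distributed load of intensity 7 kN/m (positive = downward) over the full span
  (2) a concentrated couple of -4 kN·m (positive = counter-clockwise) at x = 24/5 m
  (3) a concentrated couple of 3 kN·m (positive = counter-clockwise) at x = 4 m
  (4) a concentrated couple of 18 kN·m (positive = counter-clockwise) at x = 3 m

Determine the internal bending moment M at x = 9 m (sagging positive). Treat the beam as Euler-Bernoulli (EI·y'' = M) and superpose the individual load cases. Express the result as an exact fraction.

M(9) = 4489/400 kN·m

Load 1 — uniform load w=7 kN/m over full span:
  M_1 = wLx/2 - wL²/12 - wx²/2 = 7·12·9/2 - 7·12²/12 - 7·9²/2 = 21/2 kN·m
Load 2 — applied couple M₀=-4 kN·m at a=24/5 m (b=L-a=36/5):
  M_2 = R_Ax - M_A - M₀  [x>a] with R_A=-12/25, M_A=-12/25 = (-12/25)·9 - (-12/25) - (-4) = 4/25 kN·m
Load 3 — applied couple M₀=3 kN·m at a=4 m (b=L-a=8):
  M_3 = R_Ax - M_A - M₀  [x>a] with R_A=1/3, M_A=0 = (1/3)·9 - 0 - 3 = 0 kN·m
Load 4 — applied couple M₀=18 kN·m at a=3 m (b=L-a=9):
  M_4 = R_Ax - M_A - M₀  [x>a] with R_A=27/16, M_A=-27/8 = (27/16)·9 - (-27/8) - 18 = 9/16 kN·m
Superposition: M = Σ M_i = 4489/400 kN·m ≈ 11.222500 kN·m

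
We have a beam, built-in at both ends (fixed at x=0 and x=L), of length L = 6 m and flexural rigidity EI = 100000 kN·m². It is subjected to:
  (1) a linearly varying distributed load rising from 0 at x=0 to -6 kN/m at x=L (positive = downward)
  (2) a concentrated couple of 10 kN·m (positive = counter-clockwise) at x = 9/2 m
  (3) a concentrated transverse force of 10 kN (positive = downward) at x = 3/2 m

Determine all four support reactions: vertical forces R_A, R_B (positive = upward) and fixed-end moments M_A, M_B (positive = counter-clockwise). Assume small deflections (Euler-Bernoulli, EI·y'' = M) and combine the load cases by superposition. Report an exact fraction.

Load 1 — triangular load w₀=-6 kN/m (0→w₀ over full span):
  R_A = 3w₀L/20 = 3·(-6)·6/20 = -27/5 kN
  M_A = w₀L²/30 = (-6)·6²/30 = -36/5 kN·m
  R_B = 7w₀L/20 = 7·(-6)·6/20 = -63/5 kN
  M_B = -w₀L²/20 = -(-6)·6²/20 = 54/5 kN·m
Load 2 — applied couple M₀=10 kN·m at a=9/2 m (b=L-a=3/2):
  R_A = 6M₀ab/L³ = 6·10·(9/2)·(3/2)/6³ = 15/8 kN
  M_A = M₀b(2a-b)/L² = 10·(3/2)·(2·(9/2)-(3/2))/6² = 25/8 kN·m
  R_B = -6M₀ab/L³ = -6·10·(9/2)·(3/2)/6³ = -15/8 kN
  M_B = M₀a(2b-a)/L² = 10·(9/2)·(2·(3/2)-(9/2))/6² = -15/8 kN·m
Load 3 — point force P=10 kN at a=3/2 m (b=L-a=9/2):
  R_A = Pb²(3a+b)/L³ = 10·(9/2)²·(3·(3/2)+(9/2))/6³ = 135/16 kN
  M_A = Pab²/L² = 10·(3/2)·(9/2)²/6² = 135/16 kN·m
  R_B = Pa²(a+3b)/L³ = 10·(3/2)²·((3/2)+3·(9/2))/6³ = 25/16 kN
  M_B = -Pa²b/L² = -10·(3/2)²·(9/2)/6² = -45/16 kN·m
Superposition: R_A = 393/80 kN, M_A = 349/80 kN·m, R_B = -1033/80 kN, M_B = 489/80 kN·m

R_A = 393/80 kN, M_A = 349/80 kN·m, R_B = -1033/80 kN, M_B = 489/80 kN·m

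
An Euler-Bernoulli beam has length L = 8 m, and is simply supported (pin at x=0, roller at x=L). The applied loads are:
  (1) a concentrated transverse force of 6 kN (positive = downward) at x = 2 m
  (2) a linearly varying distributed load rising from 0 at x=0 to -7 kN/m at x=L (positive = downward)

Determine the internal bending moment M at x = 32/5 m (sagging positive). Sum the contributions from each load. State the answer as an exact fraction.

M(32/5) = -2388/125 kN·m

Load 1 — point force P=6 kN at a=2 m (b=L-a=6):
  M_1 = Pa(L-x)/L  [x>a] = 6·2·(8-(32/5))/8 = 12/5 kN·m
Load 2 — triangular load w₀=-7 kN/m (0→w₀ over full span):
  M_2 = w₀Lx/6 - w₀x³/(6L) = (-7)·8·(32/5)/6 - (-7)·(32/5)³/(6·8) = -2688/125 kN·m
Superposition: M = Σ M_i = -2388/125 kN·m ≈ -19.104000 kN·m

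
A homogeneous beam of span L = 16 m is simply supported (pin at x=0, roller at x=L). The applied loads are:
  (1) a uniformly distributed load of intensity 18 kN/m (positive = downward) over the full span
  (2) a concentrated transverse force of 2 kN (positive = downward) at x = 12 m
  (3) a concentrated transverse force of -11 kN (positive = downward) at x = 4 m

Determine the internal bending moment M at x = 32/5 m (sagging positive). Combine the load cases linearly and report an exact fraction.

M(32/5) = 13244/25 kN·m

Load 1 — uniform load w=18 kN/m over full span:
  M_1 = wx(L-x)/2 = 18·(32/5)·(16-(32/5))/2 = 13824/25 kN·m
Load 2 — point force P=2 kN at a=12 m (b=L-a=4):
  M_2 = Pbx/L  [x≤a] = 2·4·(32/5)/16 = 16/5 kN·m
Load 3 — point force P=-11 kN at a=4 m (b=L-a=12):
  M_3 = Pa(L-x)/L  [x>a] = (-11)·4·(16-(32/5))/16 = -132/5 kN·m
Superposition: M = Σ M_i = 13244/25 kN·m ≈ 529.760000 kN·m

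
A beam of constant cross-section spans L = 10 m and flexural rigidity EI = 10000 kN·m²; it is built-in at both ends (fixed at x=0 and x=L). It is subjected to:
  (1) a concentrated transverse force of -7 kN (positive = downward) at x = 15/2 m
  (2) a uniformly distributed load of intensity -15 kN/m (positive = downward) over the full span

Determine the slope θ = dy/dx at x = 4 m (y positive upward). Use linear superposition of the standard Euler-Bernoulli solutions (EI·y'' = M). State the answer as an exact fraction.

θ(4) = 103/16000 rad

Load 1 — point force P=-7 kN at a=15/2 m (b=L-a=5/2):
  θ_1 = -Pb²x(2aL-(3a+b)x)/(2L³EI)  [x≤a] = -(-7)·(5/2)²·4·(2·(15/2)·10-(3·(15/2)+(5/2))·4)/(2·10³·10000) = 7/16000 rad
Load 2 — uniform load w=-15 kN/m over full span:
  θ_2 = -wx(L-x)(L-2x)/(12EI) = -(-15)·4·(10-4)·(10-2·4)/(12·10000) = 3/500 rad
Superposition: θ = Σ θ_i = 103/16000 rad ≈ 0.006437 rad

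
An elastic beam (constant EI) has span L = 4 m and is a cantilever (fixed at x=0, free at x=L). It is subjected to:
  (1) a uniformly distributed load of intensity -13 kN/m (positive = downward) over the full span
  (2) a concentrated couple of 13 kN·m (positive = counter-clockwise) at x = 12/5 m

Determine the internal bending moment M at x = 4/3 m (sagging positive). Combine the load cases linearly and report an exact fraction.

M(4/3) = 533/9 kN·m

Load 1 — uniform load w=-13 kN/m over full span:
  M_1 = -w(L-x)²/2 = -(-13)·(4-(4/3))²/2 = 416/9 kN·m
Load 2 — applied couple M₀=13 kN·m at a=12/5 m (b=L-a=8/5):
  M_2 = M₀  [x≤a] = 13 = 13 kN·m
Superposition: M = Σ M_i = 533/9 kN·m ≈ 59.222222 kN·m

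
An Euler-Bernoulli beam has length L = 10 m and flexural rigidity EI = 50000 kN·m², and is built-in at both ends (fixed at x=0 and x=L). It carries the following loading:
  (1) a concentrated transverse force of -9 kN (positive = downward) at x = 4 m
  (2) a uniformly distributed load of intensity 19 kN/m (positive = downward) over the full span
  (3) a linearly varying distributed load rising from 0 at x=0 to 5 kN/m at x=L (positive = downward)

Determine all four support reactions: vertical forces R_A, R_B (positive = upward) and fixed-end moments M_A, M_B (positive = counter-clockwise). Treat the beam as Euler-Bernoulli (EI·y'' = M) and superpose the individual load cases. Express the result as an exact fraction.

R_A = 24167/250 kN, M_A = 4051/25 kN·m, R_B = 27333/250 kN, M_B = -13102/75 kN·m

Load 1 — point force P=-9 kN at a=4 m (b=L-a=6):
  R_A = Pb²(3a+b)/L³ = (-9)·6²·(3·4+6)/10³ = -729/125 kN
  M_A = Pab²/L² = (-9)·4·6²/10² = -324/25 kN·m
  R_B = Pa²(a+3b)/L³ = (-9)·4²·(4+3·6)/10³ = -396/125 kN
  M_B = -Pa²b/L² = -(-9)·4²·6/10² = 216/25 kN·m
Load 2 — uniform load w=19 kN/m over full span:
  R_A = wL/2 = 19·10/2 = 95 kN
  M_A = wL²/12 = 19·10²/12 = 475/3 kN·m
  R_B = wL/2 = 19·10/2 = 95 kN
  M_B = -wL²/12 = -19·10²/12 = -475/3 kN·m
Load 3 — triangular load w₀=5 kN/m (0→w₀ over full span):
  R_A = 3w₀L/20 = 3·5·10/20 = 15/2 kN
  M_A = w₀L²/30 = 5·10²/30 = 50/3 kN·m
  R_B = 7w₀L/20 = 7·5·10/20 = 35/2 kN
  M_B = -w₀L²/20 = -5·10²/20 = -25 kN·m
Superposition: R_A = 24167/250 kN, M_A = 4051/25 kN·m, R_B = 27333/250 kN, M_B = -13102/75 kN·m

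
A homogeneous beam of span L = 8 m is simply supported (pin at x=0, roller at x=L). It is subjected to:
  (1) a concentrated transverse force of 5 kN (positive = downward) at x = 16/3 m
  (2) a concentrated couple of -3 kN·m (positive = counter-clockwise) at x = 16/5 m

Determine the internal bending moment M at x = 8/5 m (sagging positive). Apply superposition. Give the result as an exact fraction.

M(8/5) = 31/15 kN·m

Load 1 — point force P=5 kN at a=16/3 m (b=L-a=8/3):
  M_1 = Pbx/L  [x≤a] = 5·(8/3)·(8/5)/8 = 8/3 kN·m
Load 2 — applied couple M₀=-3 kN·m at a=16/5 m (b=L-a=24/5):
  M_2 = M₀x/L  [x≤a] = (-3)·(8/5)/8 = -3/5 kN·m
Superposition: M = Σ M_i = 31/15 kN·m ≈ 2.066667 kN·m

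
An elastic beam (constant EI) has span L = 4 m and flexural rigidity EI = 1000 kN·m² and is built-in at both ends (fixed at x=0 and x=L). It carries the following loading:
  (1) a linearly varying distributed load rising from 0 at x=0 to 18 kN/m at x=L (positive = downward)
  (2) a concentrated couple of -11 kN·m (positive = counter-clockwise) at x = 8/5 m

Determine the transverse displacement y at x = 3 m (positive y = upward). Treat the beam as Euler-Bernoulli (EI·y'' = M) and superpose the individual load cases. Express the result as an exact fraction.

y(3) = -77/16000 m

Load 1 — triangular load w₀=18 kN/m (0→w₀ over full span):
  y_1 = -w₀x²(L-x)²(x+2L)/(120LEI) = -18·3²·(4-3)²·(3+2·4)/(120·4·1000) = -297/80000 m
Load 2 — applied couple M₀=-11 kN·m at a=8/5 m (b=L-a=12/5):
  y_2 = (R_Ax³/6 - M_Ax²/2 - M₀(x-a)²/2)/EI  [x>a] with R_A=-99/25, M_A=-33/25 = ((-99/25)·3³/6 - (-33/25)·3²/2 - (-11)·(3-(8/5))²/2)/1000 = -11/10000 m
Superposition: y = Σ y_i = -77/16000 m ≈ -0.004812 m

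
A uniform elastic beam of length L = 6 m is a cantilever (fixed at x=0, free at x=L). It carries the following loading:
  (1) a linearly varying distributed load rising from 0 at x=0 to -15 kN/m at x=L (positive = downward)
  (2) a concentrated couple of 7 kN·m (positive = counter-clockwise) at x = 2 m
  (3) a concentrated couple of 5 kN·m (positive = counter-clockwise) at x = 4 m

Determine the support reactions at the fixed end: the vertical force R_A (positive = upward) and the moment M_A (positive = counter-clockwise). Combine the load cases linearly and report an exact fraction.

Load 1 — triangular load w₀=-15 kN/m (0→w₀ over full span):
  R_A = w₀L/2 = (-15)·6/2 = -45 kN
  M_A = w₀L²/3 = (-15)·6²/3 = -180 kN·m
Load 2 — applied couple M₀=7 kN·m at a=2 m (b=L-a=4):
  R_A = 0 kN
  M_A = -M₀ = -7 kN·m
Load 3 — applied couple M₀=5 kN·m at a=4 m (b=L-a=2):
  R_A = 0 kN
  M_A = -M₀ = -5 kN·m
Superposition: R_A = -45 kN, M_A = -192 kN·m

R_A = -45 kN, M_A = -192 kN·m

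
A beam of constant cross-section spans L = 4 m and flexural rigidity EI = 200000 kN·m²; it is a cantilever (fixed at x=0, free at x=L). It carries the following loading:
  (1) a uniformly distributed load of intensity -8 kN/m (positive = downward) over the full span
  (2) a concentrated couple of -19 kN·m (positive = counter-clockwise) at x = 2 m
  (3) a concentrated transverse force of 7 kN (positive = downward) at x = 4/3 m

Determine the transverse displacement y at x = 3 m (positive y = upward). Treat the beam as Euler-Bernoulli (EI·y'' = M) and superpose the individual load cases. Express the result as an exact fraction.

y(3) = 6407/16200000 m

Load 1 — uniform load w=-8 kN/m over full span:
  y_1 = -wx²(x²-4Lx+6L²)/(24EI) = -(-8)·3²·(3²-4·4·3+6·4²)/(24·200000) = 171/200000 m
Load 2 — applied couple M₀=-19 kN·m at a=2 m (b=L-a=2):
  y_2 = M₀a(2x-a)/(2EI)  [x>a] = (-19)·2·(2·3-2)/(2·200000) = -19/50000 m
Load 3 — point force P=7 kN at a=4/3 m (b=L-a=8/3):
  y_3 = -Pa²(3x-a)/(6EI)  [x>a] = -7·(4/3)²·(3·3-(4/3))/(6·200000) = -161/2025000 m
Superposition: y = Σ y_i = 6407/16200000 m ≈ 0.000395 m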